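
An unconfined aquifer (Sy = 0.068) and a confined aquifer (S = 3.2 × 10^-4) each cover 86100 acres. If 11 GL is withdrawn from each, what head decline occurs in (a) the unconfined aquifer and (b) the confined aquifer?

A = 86100 acres = 3.484 × 10^8 m²
ΔV = 11 GL = 1.1 × 10^7 m³
Unconfined: Δh_u = ΔV/(Sy·A) = 1.1 × 10^7/(0.068 × 3.484 × 10^8) = 0.4643 m
Confined: Δh_c = ΔV/(S·A) = 1.1 × 10^7/(3.2 × 10^-4 × 3.484 × 10^8) = 98.66 m

Δh_u ≈ 0.464 m; Δh_c ≈ 98.7 m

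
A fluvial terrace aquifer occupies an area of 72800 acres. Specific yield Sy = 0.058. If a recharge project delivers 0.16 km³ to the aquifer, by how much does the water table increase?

Δh ≈ 9.36 m

A = 72800 acres = 2.946 × 10^8 m²
ΔV = 0.16 km³ = 1.6 × 10^8 m³
Δh = ΔV / (Sy × A) = 1.6 × 10^8 m³ / (0.058 × 2.946 × 10^8 m²) = 9.364 m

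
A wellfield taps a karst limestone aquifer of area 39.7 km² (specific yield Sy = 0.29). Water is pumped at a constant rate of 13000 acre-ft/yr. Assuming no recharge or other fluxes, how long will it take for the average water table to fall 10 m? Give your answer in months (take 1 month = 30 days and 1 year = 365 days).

t ≈ 87.4 months

A = 39.7 km² = 3.97 × 10^7 m²
ΔV = Sy × A × Δh = 0.29 × 3.97 × 10^7 × 10 = 1.151 × 10^8 m³
Q = 13000 acre-ft/yr = 43930 m³/d
t = ΔV / Q = 1.151 × 10^8 m³ / 43930 m³/d = 2621 d
t = 2621 d ≈ 87.35 months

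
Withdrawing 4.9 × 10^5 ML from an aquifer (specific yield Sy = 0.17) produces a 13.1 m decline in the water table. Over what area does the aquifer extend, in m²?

A ≈ 2.2 × 10^8 m²

ΔV = 4.9 × 10^5 ML = 4.9 × 10^8 m³
A = ΔV / (Sy × Δh) = 4.9 × 10^8 / (0.17 × 13.1) = 2.2 × 10^8 m²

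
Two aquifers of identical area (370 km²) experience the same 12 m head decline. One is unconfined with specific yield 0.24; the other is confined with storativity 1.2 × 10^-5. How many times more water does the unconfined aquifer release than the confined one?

A = 370 km² = 3.7 × 10^8 m²
Unconfined: ΔV_u = Sy × A × Δh = 0.24 × 3.7 × 10^8 × 12 = 1.066 × 10^9 m³
Confined: ΔV_c = S × A × Δh = 1.2 × 10^-5 × 3.7 × 10^8 × 12 = 53280 m³
Ratio = ΔV_u / ΔV_c = Sy / S = 0.24 / 1.2 × 10^-5 = 20000

ΔV_u / ΔV_c ≈ 20000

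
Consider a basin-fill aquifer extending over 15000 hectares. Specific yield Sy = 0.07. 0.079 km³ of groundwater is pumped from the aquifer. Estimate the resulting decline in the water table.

Δh ≈ 7.52 m

A = 15000 hectares = 1.5 × 10^8 m²
ΔV = 0.079 km³ = 7.9 × 10^7 m³
Δh = ΔV / (Sy × A) = 7.9 × 10^7 m³ / (0.07 × 1.5 × 10^8 m²) = 7.524 m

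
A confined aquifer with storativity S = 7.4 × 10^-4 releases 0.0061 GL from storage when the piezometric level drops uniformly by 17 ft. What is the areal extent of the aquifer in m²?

A ≈ 1.59 × 10^6 m²

Δh = 17 ft = 5.182 m
ΔV = 0.0061 GL = 6100 m³
A = ΔV / (S × Δh) = 6100 / (7.4 × 10^-4 × 5.182) = 1.591 × 10^6 m²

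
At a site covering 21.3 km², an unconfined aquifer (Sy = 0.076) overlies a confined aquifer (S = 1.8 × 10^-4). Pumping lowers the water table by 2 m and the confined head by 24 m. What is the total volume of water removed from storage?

A = 21.3 km² = 2.13 × 10^7 m²
Unconfined: ΔV_u = Sy × A × Δh_u = 0.076 × 2.13 × 10^7 × 2 = 3.238 × 10^6 m³
Confined: ΔV_c = S × A × Δh_c = 1.8 × 10^-4 × 2.13 × 10^7 × 24 = 92020 m³
Total ΔV = 3.238 × 10^6 + 92020 = 3.33 × 10^6 m³

ΔV ≈ 3.33 × 10^6 m³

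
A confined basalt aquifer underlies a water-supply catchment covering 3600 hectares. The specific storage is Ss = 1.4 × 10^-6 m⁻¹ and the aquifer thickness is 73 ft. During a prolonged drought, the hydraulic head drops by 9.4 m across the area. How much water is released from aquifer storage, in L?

b = 73 ft = 22.25 m
S = Ss × b = 1.4 × 10^-6 m⁻¹ × 22.25 m = 3.115 × 10^-5
A = 3600 hectares = 3.6 × 10^7 m²
ΔV = S × A × Δh = 3.115 × 10^-5 × 3.6 × 10^7 m² × 9.4 m = 10540 m³
ΔV = 10540 m³ = 1.054 × 10^7 L

ΔV ≈ 1.05 × 10^7 L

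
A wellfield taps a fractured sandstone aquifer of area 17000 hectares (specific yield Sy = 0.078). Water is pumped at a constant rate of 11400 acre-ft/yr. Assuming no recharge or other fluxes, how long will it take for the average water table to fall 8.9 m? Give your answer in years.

A = 17000 hectares = 1.7 × 10^8 m²
ΔV = Sy × A × Δh = 0.078 × 1.7 × 10^8 × 8.9 = 1.18 × 10^8 m³
Q = 11400 acre-ft/yr = 38530 m³/d
t = ΔV / Q = 1.18 × 10^8 m³ / 38530 m³/d = 3063 d
t = 3063 d ≈ 8.393 years

t ≈ 8.39 years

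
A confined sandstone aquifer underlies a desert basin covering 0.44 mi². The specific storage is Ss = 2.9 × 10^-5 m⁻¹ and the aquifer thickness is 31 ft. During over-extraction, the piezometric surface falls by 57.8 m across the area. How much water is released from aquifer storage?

b = 31 ft = 9.449 m
S = Ss × b = 2.9 × 10^-5 m⁻¹ × 9.449 m = 2.74 × 10^-4
A = 0.44 mi² = 1.14 × 10^6 m²
ΔV = S × A × Δh = 2.74 × 10^-4 × 1.14 × 10^6 m² × 57.8 m = 18050 m³

ΔV ≈ 18000 m³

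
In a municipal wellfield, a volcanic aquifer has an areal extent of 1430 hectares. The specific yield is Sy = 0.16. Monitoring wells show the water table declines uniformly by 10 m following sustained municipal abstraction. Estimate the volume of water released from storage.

ΔV ≈ 2.29 × 10^7 m³

A = 1430 hectares = 1.43 × 10^7 m²
ΔV = Sy × A × Δh = 0.16 × 1.43 × 10^7 m² × 10 m = 2.288 × 10^7 m³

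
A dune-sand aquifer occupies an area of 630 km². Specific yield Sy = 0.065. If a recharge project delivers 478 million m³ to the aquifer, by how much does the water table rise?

Δh ≈ 11.7 m

A = 630 km² = 6.3 × 10^8 m²
ΔV = 478 million m³ = 4.78 × 10^8 m³
Δh = ΔV / (Sy × A) = 4.78 × 10^8 m³ / (0.065 × 6.3 × 10^8 m²) = 11.67 m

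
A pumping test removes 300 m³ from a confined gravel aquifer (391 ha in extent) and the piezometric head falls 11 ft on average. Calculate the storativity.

S ≈ 2.3 × 10^-5

A = 391 ha = 3.91 × 10^6 m²
Δh = 11 ft = 3.353 m
S = ΔV / (A × Δh) = 300 m³ / (3.91 × 10^6 m² × 3.353 m) = 2.288 × 10^-5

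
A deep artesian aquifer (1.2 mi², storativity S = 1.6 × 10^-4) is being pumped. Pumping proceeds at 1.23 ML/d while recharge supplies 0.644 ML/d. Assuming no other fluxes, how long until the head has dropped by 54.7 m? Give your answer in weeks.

A = 1.2 mi² = 3.108 × 10^6 m²
ΔV = S × A × Δh = 1.6 × 10^-4 × 3.108 × 10^6 × 54.7 = 27200 m³
Net withdrawal = 1.23 − 0.644 = 0.586 ML/d = 586 m³/d
t = ΔV / Q = 27200 m³ / 586 m³/d = 46.42 d
t = 46.42 d ≈ 6.631 weeks

t ≈ 6.63 weeks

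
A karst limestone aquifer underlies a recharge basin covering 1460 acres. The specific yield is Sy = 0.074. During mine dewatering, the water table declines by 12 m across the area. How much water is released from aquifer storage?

ΔV ≈ 5.25 × 10^6 m³

A = 1460 acres = 5.908 × 10^6 m²
ΔV = Sy × A × Δh = 0.074 × 5.908 × 10^6 m² × 12 m = 5.247 × 10^6 m³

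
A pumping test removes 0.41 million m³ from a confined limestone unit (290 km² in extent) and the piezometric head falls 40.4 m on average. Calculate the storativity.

A = 290 km² = 2.9 × 10^8 m²
ΔV = 0.41 million m³ = 4.1 × 10^5 m³
S = ΔV / (A × Δh) = 4.1 × 10^5 m³ / (2.9 × 10^8 m² × 40.4 m) = 3.499 × 10^-5

S ≈ 3.5 × 10^-5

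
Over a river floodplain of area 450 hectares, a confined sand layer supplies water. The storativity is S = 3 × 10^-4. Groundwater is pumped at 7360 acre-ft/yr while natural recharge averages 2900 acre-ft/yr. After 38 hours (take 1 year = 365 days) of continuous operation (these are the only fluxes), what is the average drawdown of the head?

A = 450 hectares = 4.5 × 10^6 m²
Net abstraction = 7360 − 2900 = 4460 acre-ft/yr
Q_net = 4460 acre-ft/yr = 15070 m³/d
t = 38 hours = 1.583 d
ΔV = Q × t = 15070 m³/d × 1.583 d = 23860 m³
Δh = ΔV / (S × A) = 23860 / (3 × 10^-4 × 4.5 × 10^6) = 17.68 m

Δh ≈ 17.7 m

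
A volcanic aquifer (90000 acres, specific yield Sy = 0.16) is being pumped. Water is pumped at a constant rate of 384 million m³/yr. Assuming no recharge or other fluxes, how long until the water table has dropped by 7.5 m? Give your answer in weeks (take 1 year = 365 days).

t ≈ 59.3 weeks

A = 90000 acres = 3.642 × 10^8 m²
ΔV = Sy × A × Δh = 0.16 × 3.642 × 10^8 × 7.5 = 4.371 × 10^8 m³
Q = 384 million m³/yr = 1.052 × 10^6 m³/d
t = ΔV / Q = 4.371 × 10^8 m³ / 1.052 × 10^6 m³/d = 415.4 d
t = 415.4 d ≈ 59.35 weeks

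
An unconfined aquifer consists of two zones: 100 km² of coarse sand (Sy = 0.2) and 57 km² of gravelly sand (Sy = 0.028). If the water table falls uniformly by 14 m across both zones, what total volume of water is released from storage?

A₁ = 100 km² = 1 × 10^8 m²; A₂ = 57 km² = 5.7 × 10^7 m²
ΔV₁ = 0.2 × 1 × 10^8 × 14 = 2.8 × 10^8 m³
ΔV₂ = 0.028 × 5.7 × 10^7 × 14 = 2.234 × 10^7 m³
ΔV = ΔV₁ + ΔV₂ = 3.023 × 10^8 m³

ΔV ≈ 3.02 × 10^8 m³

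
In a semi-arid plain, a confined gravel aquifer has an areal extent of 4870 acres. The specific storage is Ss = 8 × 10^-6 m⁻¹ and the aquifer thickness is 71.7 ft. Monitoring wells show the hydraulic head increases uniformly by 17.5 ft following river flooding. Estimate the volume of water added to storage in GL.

b = 71.7 ft = 21.85 m
S = Ss × b = 8 × 10^-6 m⁻¹ × 21.85 m = 1.748 × 10^-4
A = 4870 acres = 1.971 × 10^7 m²
Δh = 17.5 ft = 5.334 m
ΔV = S × A × Δh = 1.748 × 10^-4 × 1.971 × 10^7 m² × 5.334 m = 18380 m³
ΔV = 18380 m³ = 0.01838 GL

ΔV ≈ 0.0184 GL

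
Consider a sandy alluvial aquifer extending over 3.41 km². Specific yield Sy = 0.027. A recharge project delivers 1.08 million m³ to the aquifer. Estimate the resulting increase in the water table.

Δh ≈ 11.7 m

A = 3.41 km² = 3.41 × 10^6 m²
ΔV = 1.08 million m³ = 1.08 × 10^6 m³
Δh = ΔV / (Sy × A) = 1.08 × 10^6 m³ / (0.027 × 3.41 × 10^6 m²) = 11.73 m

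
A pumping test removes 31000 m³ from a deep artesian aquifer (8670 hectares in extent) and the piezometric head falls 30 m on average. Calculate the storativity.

A = 8670 hectares = 8.67 × 10^7 m²
S = ΔV / (A × Δh) = 31000 m³ / (8.67 × 10^7 m² × 30 m) = 1.192 × 10^-5

S ≈ 1.2 × 10^-5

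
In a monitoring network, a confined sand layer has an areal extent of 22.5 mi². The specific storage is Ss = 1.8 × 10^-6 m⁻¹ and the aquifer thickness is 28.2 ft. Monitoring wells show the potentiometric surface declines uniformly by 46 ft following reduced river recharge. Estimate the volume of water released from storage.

ΔV ≈ 12600 m³

b = 28.2 ft = 8.595 m
S = Ss × b = 1.8 × 10^-6 m⁻¹ × 8.595 m = 1.547 × 10^-5
A = 22.5 mi² = 5.827 × 10^7 m²
Δh = 46 ft = 14.02 m
ΔV = S × A × Δh = 1.547 × 10^-5 × 5.827 × 10^7 m² × 14.02 m = 12640 m³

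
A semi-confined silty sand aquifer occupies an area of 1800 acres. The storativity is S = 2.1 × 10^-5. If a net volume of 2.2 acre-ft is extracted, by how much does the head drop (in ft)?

A = 1800 acres = 7.284 × 10^6 m²
ΔV = 2.2 acre-ft = 2714 m³
Δh = ΔV / (S × A) = 2714 m³ / (2.1 × 10^-5 × 7.284 × 10^6 m²) = 17.74 m
Δh = 17.74 m = 58.2 ft

Δh ≈ 58.2 ft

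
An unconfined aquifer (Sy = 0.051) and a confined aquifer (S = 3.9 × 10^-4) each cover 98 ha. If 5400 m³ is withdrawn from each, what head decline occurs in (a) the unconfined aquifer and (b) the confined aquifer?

A = 98 ha = 9.8 × 10^5 m²
Unconfined: Δh_u = ΔV/(Sy·A) = 5400/(0.051 × 9.8 × 10^5) = 0.108 m
Confined: Δh_c = ΔV/(S·A) = 5400/(3.9 × 10^-4 × 9.8 × 10^5) = 14.13 m

Δh_u ≈ 0.108 m; Δh_c ≈ 14.1 m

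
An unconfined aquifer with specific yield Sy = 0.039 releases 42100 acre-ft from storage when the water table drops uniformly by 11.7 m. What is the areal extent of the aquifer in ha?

A ≈ 11400 ha

ΔV = 42100 acre-ft = 5.193 × 10^7 m³
A = ΔV / (Sy × Δh) = 5.193 × 10^7 / (0.039 × 11.7) = 1.138 × 10^8 m²
A = 1.138 × 10^8 m² = 11380 ha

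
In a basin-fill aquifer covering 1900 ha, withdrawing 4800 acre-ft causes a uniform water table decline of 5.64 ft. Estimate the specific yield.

A = 1900 ha = 1.9 × 10^7 m²
Δh = 5.64 ft = 1.719 m
ΔV = 4800 acre-ft = 5.921 × 10^6 m³
Sy = ΔV / (A × Δh) = 5.921 × 10^6 m³ / (1.9 × 10^7 m² × 1.719 m) = 0.1813

Sy ≈ 0.18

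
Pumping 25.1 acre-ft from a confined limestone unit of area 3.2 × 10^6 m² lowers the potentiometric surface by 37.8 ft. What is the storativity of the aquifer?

S ≈ 8.4 × 10^-4

Δh = 37.8 ft = 11.52 m
ΔV = 25.1 acre-ft = 30960 m³
S = ΔV / (A × Δh) = 30960 m³ / (3.2 × 10^6 m² × 11.52 m) = 8.397 × 10^-4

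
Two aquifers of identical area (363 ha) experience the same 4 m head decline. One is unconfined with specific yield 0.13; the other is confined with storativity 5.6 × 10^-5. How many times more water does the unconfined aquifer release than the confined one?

ΔV_u / ΔV_c ≈ 2320

A = 363 ha = 3.63 × 10^6 m²
Unconfined: ΔV_u = Sy × A × Δh = 0.13 × 3.63 × 10^6 × 4 = 1.888 × 10^6 m³
Confined: ΔV_c = S × A × Δh = 5.6 × 10^-5 × 3.63 × 10^6 × 4 = 813.1 m³
Ratio = ΔV_u / ΔV_c = Sy / S = 0.13 / 5.6 × 10^-5 = 2321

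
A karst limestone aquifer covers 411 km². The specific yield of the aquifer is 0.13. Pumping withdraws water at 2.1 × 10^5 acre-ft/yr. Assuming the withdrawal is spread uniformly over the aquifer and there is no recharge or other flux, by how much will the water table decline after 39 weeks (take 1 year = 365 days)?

Δh ≈ 3.63 m

A = 411 km² = 4.11 × 10^8 m²
Q = 2.1 × 10^5 acre-ft/yr = 7.097 × 10^5 m³/d
t = 39 weeks = 273 d
ΔV = Q × t = 7.097 × 10^5 m³/d × 273 d = 1.937 × 10^8 m³
Δh = ΔV / (Sy × A) = 1.937 × 10^8 / (0.13 × 4.11 × 10^8) = 3.626 m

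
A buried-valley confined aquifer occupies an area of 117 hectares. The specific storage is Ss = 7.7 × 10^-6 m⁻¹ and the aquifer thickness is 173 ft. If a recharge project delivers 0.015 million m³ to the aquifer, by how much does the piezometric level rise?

Δh ≈ 31.6 m

b = 173 ft = 52.73 m
S = Ss × b = 7.7 × 10^-6 m⁻¹ × 52.73 m = 4.06 × 10^-4
A = 117 hectares = 1.17 × 10^6 m²
ΔV = 0.015 million m³ = 15000 m³
Δh = ΔV / (S × A) = 15000 m³ / (4.06 × 10^-4 × 1.17 × 10^6 m²) = 31.58 m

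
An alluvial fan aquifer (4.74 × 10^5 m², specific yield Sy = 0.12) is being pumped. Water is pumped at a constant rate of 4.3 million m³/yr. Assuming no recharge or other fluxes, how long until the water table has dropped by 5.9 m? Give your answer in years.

ΔV = Sy × A × Δh = 0.12 × 4.74 × 10^5 × 5.9 = 3.356 × 10^5 m³
Q = 4.3 million m³/yr = 11780 m³/d
t = ΔV / Q = 3.356 × 10^5 m³ / 11780 m³/d = 28.49 d
t = 28.49 d ≈ 0.07804 years

t ≈ 0.078 years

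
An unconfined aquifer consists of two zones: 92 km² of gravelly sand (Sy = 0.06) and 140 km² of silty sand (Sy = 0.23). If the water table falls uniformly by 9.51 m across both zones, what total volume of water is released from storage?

A₁ = 92 km² = 9.2 × 10^7 m²; A₂ = 140 km² = 1.4 × 10^8 m²
ΔV₁ = 0.06 × 9.2 × 10^7 × 9.51 = 5.25 × 10^7 m³
ΔV₂ = 0.23 × 1.4 × 10^8 × 9.51 = 3.062 × 10^8 m³
ΔV = ΔV₁ + ΔV₂ = 3.587 × 10^8 m³

ΔV ≈ 3.59 × 10^8 m³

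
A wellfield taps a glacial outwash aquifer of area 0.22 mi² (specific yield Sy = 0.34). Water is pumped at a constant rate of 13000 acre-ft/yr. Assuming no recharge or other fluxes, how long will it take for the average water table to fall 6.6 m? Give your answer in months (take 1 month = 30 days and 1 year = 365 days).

A = 0.22 mi² = 5.698 × 10^5 m²
ΔV = Sy × A × Δh = 0.34 × 5.698 × 10^5 × 6.6 = 1.279 × 10^6 m³
Q = 13000 acre-ft/yr = 43930 m³/d
t = ΔV / Q = 1.279 × 10^6 m³ / 43930 m³/d = 29.1 d
t = 29.1 d ≈ 0.9701 months

t ≈ 0.97 months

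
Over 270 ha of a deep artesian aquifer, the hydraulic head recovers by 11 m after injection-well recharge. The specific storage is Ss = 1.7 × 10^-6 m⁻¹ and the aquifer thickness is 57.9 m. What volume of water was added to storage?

ΔV ≈ 2920 m³

S = Ss × b = 1.7 × 10^-6 m⁻¹ × 57.9 m = 9.843 × 10^-5
A = 270 ha = 2.7 × 10^6 m²
ΔV = S × A × Δh = 9.843 × 10^-5 × 2.7 × 10^6 m² × 11 m = 2923 m³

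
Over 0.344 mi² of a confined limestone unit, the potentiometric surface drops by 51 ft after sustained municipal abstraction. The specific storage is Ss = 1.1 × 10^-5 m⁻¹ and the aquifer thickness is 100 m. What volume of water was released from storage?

S = Ss × b = 1.1 × 10^-5 m⁻¹ × 100 m = 1.1 × 10^-3
A = 0.344 mi² = 8.91 × 10^5 m²
Δh = 51 ft = 15.54 m
ΔV = S × A × Δh = 0.0011 × 8.91 × 10^5 m² × 15.54 m = 15230 m³

ΔV ≈ 15200 m³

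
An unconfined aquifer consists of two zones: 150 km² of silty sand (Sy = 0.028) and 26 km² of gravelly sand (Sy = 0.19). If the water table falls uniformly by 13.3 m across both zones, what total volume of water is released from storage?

ΔV ≈ 1.22 × 10^8 m³

A₁ = 150 km² = 1.5 × 10^8 m²; A₂ = 26 km² = 2.6 × 10^7 m²
ΔV₁ = 0.028 × 1.5 × 10^8 × 13.3 = 5.586 × 10^7 m³
ΔV₂ = 0.19 × 2.6 × 10^7 × 13.3 = 6.57 × 10^7 m³
ΔV = ΔV₁ + ΔV₂ = 1.216 × 10^8 m³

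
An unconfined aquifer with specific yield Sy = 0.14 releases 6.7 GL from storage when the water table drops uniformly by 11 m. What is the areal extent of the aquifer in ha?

ΔV = 6.7 GL = 6.7 × 10^6 m³
A = ΔV / (Sy × Δh) = 6.7 × 10^6 / (0.14 × 11) = 4.351 × 10^6 m²
A = 4.351 × 10^6 m² = 435.1 ha

A ≈ 435 ha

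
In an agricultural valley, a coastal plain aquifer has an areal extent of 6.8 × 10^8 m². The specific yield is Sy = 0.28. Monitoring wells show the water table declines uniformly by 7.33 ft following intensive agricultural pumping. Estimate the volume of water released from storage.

Δh = 7.33 ft = 2.234 m
ΔV = Sy × A × Δh = 0.28 × 6.8 × 10^8 m² × 2.234 m = 4.254 × 10^8 m³

ΔV ≈ 4.25 × 10^8 m³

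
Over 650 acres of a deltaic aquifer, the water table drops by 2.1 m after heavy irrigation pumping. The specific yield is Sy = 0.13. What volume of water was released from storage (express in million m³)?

ΔV ≈ 0.718 million m³

A = 650 acres = 2.63 × 10^6 m²
ΔV = Sy × A × Δh = 0.13 × 2.63 × 10^6 m² × 2.1 m = 7.181 × 10^5 m³
ΔV = 7.181 × 10^5 m³ = 0.7181 million m³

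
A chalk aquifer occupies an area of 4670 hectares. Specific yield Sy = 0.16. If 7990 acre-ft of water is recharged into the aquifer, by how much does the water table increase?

A = 4670 hectares = 4.67 × 10^7 m²
ΔV = 7990 acre-ft = 9.856 × 10^6 m³
Δh = ΔV / (Sy × A) = 9.856 × 10^6 m³ / (0.16 × 4.67 × 10^7 m²) = 1.319 m

Δh ≈ 1.32 m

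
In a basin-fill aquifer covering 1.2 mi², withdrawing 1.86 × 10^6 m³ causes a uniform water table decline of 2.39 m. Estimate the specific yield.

Sy ≈ 0.25

A = 1.2 mi² = 3.108 × 10^6 m²
Sy = ΔV / (A × Δh) = 1.86 × 10^6 m³ / (3.108 × 10^6 m² × 2.39 m) = 0.2504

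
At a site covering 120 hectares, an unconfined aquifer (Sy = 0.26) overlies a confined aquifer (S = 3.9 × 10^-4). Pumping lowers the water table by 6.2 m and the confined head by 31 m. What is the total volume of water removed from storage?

ΔV ≈ 1.95 × 10^6 m³

A = 120 hectares = 1.2 × 10^6 m²
Unconfined: ΔV_u = Sy × A × Δh_u = 0.26 × 1.2 × 10^6 × 6.2 = 1.934 × 10^6 m³
Confined: ΔV_c = S × A × Δh_c = 3.9 × 10^-4 × 1.2 × 10^6 × 31 = 14510 m³
Total ΔV = 1.934 × 10^6 + 14510 = 1.949 × 10^6 m³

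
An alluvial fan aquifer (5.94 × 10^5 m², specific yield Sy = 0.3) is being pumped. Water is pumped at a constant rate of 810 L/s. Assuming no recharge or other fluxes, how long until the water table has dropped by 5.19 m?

t ≈ 13.2 days

ΔV = Sy × A × Δh = 0.3 × 5.94 × 10^5 × 5.19 = 9.249 × 10^5 m³
Q = 810 L/s = 69980 m³/d
t = ΔV / Q = 9.249 × 10^5 m³ / 69980 m³/d = 13.22 d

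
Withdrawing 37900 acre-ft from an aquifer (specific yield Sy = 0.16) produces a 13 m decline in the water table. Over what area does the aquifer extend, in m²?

ΔV = 37900 acre-ft = 4.675 × 10^7 m³
A = ΔV / (Sy × Δh) = 4.675 × 10^7 / (0.16 × 13) = 2.248 × 10^7 m²

A ≈ 2.25 × 10^7 m²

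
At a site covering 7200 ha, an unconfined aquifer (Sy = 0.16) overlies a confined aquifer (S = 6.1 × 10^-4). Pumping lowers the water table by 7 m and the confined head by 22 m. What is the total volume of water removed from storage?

A = 7200 ha = 7.2 × 10^7 m²
Unconfined: ΔV_u = Sy × A × Δh_u = 0.16 × 7.2 × 10^7 × 7 = 8.064 × 10^7 m³
Confined: ΔV_c = S × A × Δh_c = 6.1 × 10^-4 × 7.2 × 10^7 × 22 = 9.662 × 10^5 m³
Total ΔV = 8.064 × 10^7 + 9.662 × 10^5 = 8.161 × 10^7 m³

ΔV ≈ 8.16 × 10^7 m³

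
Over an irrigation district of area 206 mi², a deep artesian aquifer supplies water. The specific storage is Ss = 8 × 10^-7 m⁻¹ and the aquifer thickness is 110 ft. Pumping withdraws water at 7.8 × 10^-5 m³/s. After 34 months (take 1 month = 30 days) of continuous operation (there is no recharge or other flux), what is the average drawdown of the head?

b = 110 ft = 33.53 m
S = Ss × b = 8 × 10^-7 m⁻¹ × 33.53 m = 2.682 × 10^-5
A = 206 mi² = 5.335 × 10^8 m²
Q = 7.8 × 10^-5 m³/s = 6.739 m³/d
t = 34 months = 1020 d
ΔV = Q × t = 6.739 m³/d × 1020 d = 6874 m³
Δh = ΔV / (S × A) = 6874 / (2.682 × 10^-5 × 5.335 × 10^8) = 0.4803 m

Δh ≈ 0.48 m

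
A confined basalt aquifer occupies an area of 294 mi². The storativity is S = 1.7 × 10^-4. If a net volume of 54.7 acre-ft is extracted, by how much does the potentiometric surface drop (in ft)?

Δh ≈ 1.71 ft

A = 294 mi² = 7.615 × 10^8 m²
ΔV = 54.7 acre-ft = 67470 m³
Δh = ΔV / (S × A) = 67470 m³ / (1.7 × 10^-4 × 7.615 × 10^8 m²) = 0.5212 m
Δh = 0.5212 m = 1.71 ft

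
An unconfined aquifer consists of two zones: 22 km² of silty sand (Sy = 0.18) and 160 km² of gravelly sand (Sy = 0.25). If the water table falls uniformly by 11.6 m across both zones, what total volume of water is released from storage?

A₁ = 22 km² = 2.2 × 10^7 m²; A₂ = 160 km² = 1.6 × 10^8 m²
ΔV₁ = 0.18 × 2.2 × 10^7 × 11.6 = 4.594 × 10^7 m³
ΔV₂ = 0.25 × 1.6 × 10^8 × 11.6 = 4.64 × 10^8 m³
ΔV = ΔV₁ + ΔV₂ = 5.099 × 10^8 m³

ΔV ≈ 5.1 × 10^8 m³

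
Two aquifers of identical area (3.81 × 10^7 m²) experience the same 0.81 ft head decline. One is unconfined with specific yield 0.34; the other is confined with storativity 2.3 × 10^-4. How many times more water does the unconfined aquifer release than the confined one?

Δh = 0.81 ft = 0.2469 m
Unconfined: ΔV_u = Sy × A × Δh = 0.34 × 3.81 × 10^7 × 0.2469 = 3.198 × 10^6 m³
Confined: ΔV_c = S × A × Δh = 2.3 × 10^-4 × 3.81 × 10^7 × 0.2469 = 2163 m³
Ratio = ΔV_u / ΔV_c = Sy / S = 0.34 / 2.3 × 10^-4 = 1478

ΔV_u / ΔV_c ≈ 1480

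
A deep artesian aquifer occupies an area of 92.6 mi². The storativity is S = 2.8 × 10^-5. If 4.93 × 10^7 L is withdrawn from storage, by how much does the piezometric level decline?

Δh ≈ 7.34 m

A = 92.6 mi² = 2.398 × 10^8 m²
ΔV = 4.93 × 10^7 L = 49300 m³
Δh = ΔV / (S × A) = 49300 m³ / (2.8 × 10^-5 × 2.398 × 10^8 m²) = 7.341 m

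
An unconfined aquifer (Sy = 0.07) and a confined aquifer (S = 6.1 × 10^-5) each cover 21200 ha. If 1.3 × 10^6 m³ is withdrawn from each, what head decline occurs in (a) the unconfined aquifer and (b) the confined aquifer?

Δh_u ≈ 0.0876 m; Δh_c ≈ 101 m

A = 21200 ha = 2.12 × 10^8 m²
Unconfined: Δh_u = ΔV/(Sy·A) = 1.3 × 10^6/(0.07 × 2.12 × 10^8) = 0.0876 m
Confined: Δh_c = ΔV/(S·A) = 1.3 × 10^6/(6.1 × 10^-5 × 2.12 × 10^8) = 100.5 m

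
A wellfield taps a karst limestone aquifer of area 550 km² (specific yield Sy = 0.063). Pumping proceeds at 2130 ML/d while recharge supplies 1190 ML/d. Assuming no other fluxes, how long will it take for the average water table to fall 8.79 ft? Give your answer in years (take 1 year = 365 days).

A = 550 km² = 5.5 × 10^8 m²
Δh = 8.79 ft = 2.679 m
ΔV = Sy × A × Δh = 0.063 × 5.5 × 10^8 × 2.679 = 9.283 × 10^7 m³
Net withdrawal = 2130 − 1190 = 940 ML/d = 9.4 × 10^5 m³/d
t = ΔV / Q = 9.283 × 10^7 m³ / 9.4 × 10^5 m³/d = 98.76 d
t = 98.76 d ≈ 0.2706 years

t ≈ 0.271 years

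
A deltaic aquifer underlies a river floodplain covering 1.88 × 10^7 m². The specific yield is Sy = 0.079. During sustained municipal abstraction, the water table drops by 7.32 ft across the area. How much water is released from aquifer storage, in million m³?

Δh = 7.32 ft = 2.231 m
ΔV = Sy × A × Δh = 0.079 × 1.88 × 10^7 m² × 2.231 m = 3.314 × 10^6 m³
ΔV = 3.314 × 10^6 m³ = 3.314 million m³

ΔV ≈ 3.31 million m³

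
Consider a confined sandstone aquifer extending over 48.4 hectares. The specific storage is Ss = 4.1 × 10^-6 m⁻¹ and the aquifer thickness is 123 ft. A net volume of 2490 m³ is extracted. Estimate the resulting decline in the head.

Δh ≈ 33.5 m

b = 123 ft = 37.49 m
S = Ss × b = 4.1 × 10^-6 m⁻¹ × 37.49 m = 1.537 × 10^-4
A = 48.4 hectares = 4.84 × 10^5 m²
Δh = ΔV / (S × A) = 2490 m³ / (1.537 × 10^-4 × 4.84 × 10^5 m²) = 33.47 m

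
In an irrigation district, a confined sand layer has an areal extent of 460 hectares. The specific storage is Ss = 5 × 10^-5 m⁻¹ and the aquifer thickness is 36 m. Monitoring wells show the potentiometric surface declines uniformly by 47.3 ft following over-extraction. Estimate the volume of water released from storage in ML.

ΔV ≈ 119 ML

S = Ss × b = 5 × 10^-5 m⁻¹ × 36 m = 1.8 × 10^-3
A = 460 hectares = 4.6 × 10^6 m²
Δh = 47.3 ft = 14.42 m
ΔV = S × A × Δh = 0.0018 × 4.6 × 10^6 m² × 14.42 m = 1.194 × 10^5 m³
ΔV = 1.194 × 10^5 m³ = 119.4 ML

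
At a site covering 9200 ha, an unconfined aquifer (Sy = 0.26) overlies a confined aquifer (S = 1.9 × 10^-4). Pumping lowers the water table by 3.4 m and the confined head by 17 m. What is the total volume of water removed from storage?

A = 9200 ha = 9.2 × 10^7 m²
Unconfined: ΔV_u = Sy × A × Δh_u = 0.26 × 9.2 × 10^7 × 3.4 = 8.133 × 10^7 m³
Confined: ΔV_c = S × A × Δh_c = 1.9 × 10^-4 × 9.2 × 10^7 × 17 = 2.972 × 10^5 m³
Total ΔV = 8.133 × 10^7 + 2.972 × 10^5 = 8.163 × 10^7 m³

ΔV ≈ 8.16 × 10^7 m³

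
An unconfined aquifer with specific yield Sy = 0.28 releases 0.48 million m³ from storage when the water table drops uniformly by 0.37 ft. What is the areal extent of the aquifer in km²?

Δh = 0.37 ft = 0.1128 m
ΔV = 0.48 million m³ = 4.8 × 10^5 m³
A = ΔV / (Sy × Δh) = 4.8 × 10^5 / (0.28 × 0.1128) = 1.52 × 10^7 m²
A = 1.52 × 10^7 m² = 15.2 km²

A ≈ 15.2 km²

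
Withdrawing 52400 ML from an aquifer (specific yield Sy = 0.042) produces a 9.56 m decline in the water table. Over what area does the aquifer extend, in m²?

A ≈ 1.31 × 10^8 m²

ΔV = 52400 ML = 5.24 × 10^7 m³
A = ΔV / (Sy × Δh) = 5.24 × 10^7 / (0.042 × 9.56) = 1.305 × 10^8 m²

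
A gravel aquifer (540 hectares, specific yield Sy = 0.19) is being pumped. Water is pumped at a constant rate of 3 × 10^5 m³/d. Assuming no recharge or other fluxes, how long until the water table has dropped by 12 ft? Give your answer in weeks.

A = 540 hectares = 5.4 × 10^6 m²
Δh = 12 ft = 3.658 m
ΔV = Sy × A × Δh = 0.19 × 5.4 × 10^6 × 3.658 = 3.753 × 10^6 m³
t = ΔV / Q = 3.753 × 10^6 m³ / 3 × 10^5 m³/d = 12.51 d
t = 12.51 d ≈ 1.787 weeks

t ≈ 1.79 weeks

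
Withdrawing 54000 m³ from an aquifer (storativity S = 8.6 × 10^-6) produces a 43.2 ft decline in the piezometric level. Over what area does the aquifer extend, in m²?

Δh = 43.2 ft = 13.17 m
A = ΔV / (S × Δh) = 54000 / (8.6 × 10^-6 × 13.17) = 4.769 × 10^8 m²

A ≈ 4.77 × 10^8 m²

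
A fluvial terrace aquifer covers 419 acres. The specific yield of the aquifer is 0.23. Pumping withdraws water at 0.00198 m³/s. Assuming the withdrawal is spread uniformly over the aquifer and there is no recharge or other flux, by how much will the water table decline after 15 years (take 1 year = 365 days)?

A = 419 acres = 1.696 × 10^6 m²
Q = 0.00198 m³/s = 171.1 m³/d
t = 15 years = 5475 d
ΔV = Q × t = 171.1 m³/d × 5475 d = 9.366 × 10^5 m³
Δh = ΔV / (Sy × A) = 9.366 × 10^5 / (0.23 × 1.696 × 10^6) = 2.402 m

Δh ≈ 2.4 m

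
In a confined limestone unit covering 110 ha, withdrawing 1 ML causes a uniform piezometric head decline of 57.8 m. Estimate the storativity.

A = 110 ha = 1.1 × 10^6 m²
ΔV = 1 ML = 1000 m³
S = ΔV / (A × Δh) = 1000 m³ / (1.1 × 10^6 m² × 57.8 m) = 1.573 × 10^-5

S ≈ 1.6 × 10^-5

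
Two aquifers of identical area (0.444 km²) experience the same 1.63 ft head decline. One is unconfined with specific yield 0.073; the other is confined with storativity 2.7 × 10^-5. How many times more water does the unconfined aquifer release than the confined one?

A = 0.444 km² = 4.44 × 10^5 m²
Δh = 1.63 ft = 0.4968 m
Unconfined: ΔV_u = Sy × A × Δh = 0.073 × 4.44 × 10^5 × 0.4968 = 16100 m³
Confined: ΔV_c = S × A × Δh = 2.7 × 10^-5 × 4.44 × 10^5 × 0.4968 = 5.956 m³
Ratio = ΔV_u / ΔV_c = Sy / S = 0.073 / 2.7 × 10^-5 = 2704

ΔV_u / ΔV_c ≈ 2700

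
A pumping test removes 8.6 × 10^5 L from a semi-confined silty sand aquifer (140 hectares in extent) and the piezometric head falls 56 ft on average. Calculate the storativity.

A = 140 hectares = 1.4 × 10^6 m²
Δh = 56 ft = 17.07 m
ΔV = 8.6 × 10^5 L = 860 m³
S = ΔV / (A × Δh) = 860 m³ / (1.4 × 10^6 m² × 17.07 m) = 3.599 × 10^-5

S ≈ 3.6 × 10^-5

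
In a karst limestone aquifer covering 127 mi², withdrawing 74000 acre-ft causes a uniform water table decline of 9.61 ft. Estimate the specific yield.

Sy ≈ 0.095

A = 127 mi² = 3.289 × 10^8 m²
Δh = 9.61 ft = 2.929 m
ΔV = 74000 acre-ft = 9.128 × 10^7 m³
Sy = ΔV / (A × Δh) = 9.128 × 10^7 m³ / (3.289 × 10^8 m² × 2.929 m) = 0.09474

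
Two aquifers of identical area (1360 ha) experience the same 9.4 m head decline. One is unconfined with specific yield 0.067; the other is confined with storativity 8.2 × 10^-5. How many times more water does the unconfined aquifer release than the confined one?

ΔV_u / ΔV_c ≈ 817

A = 1360 ha = 1.36 × 10^7 m²
Unconfined: ΔV_u = Sy × A × Δh = 0.067 × 1.36 × 10^7 × 9.4 = 8.565 × 10^6 m³
Confined: ΔV_c = S × A × Δh = 8.2 × 10^-5 × 1.36 × 10^7 × 9.4 = 10480 m³
Ratio = ΔV_u / ΔV_c = Sy / S = 0.067 / 8.2 × 10^-5 = 817.1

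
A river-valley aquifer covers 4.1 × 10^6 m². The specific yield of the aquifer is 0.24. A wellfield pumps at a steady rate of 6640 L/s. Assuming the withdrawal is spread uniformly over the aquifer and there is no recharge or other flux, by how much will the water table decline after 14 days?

Δh ≈ 8.16 m

Q = 6640 L/s = 5.737 × 10^5 m³/d
ΔV = Q × t = 5.737 × 10^5 m³/d × 14 d = 8.032 × 10^6 m³
Δh = ΔV / (Sy × A) = 8.032 × 10^6 / (0.24 × 4.1 × 10^6) = 8.162 m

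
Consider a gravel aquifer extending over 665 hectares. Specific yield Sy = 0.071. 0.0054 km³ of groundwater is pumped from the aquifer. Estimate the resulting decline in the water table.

A = 665 hectares = 6.65 × 10^6 m²
ΔV = 0.0054 km³ = 5.4 × 10^6 m³
Δh = ΔV / (Sy × A) = 5.4 × 10^6 m³ / (0.071 × 6.65 × 10^6 m²) = 11.44 m

Δh ≈ 11.4 m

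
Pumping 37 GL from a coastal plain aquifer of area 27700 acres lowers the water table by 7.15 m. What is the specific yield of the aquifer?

Sy ≈ 0.046

A = 27700 acres = 1.121 × 10^8 m²
ΔV = 37 GL = 3.7 × 10^7 m³
Sy = ΔV / (A × Δh) = 3.7 × 10^7 m³ / (1.121 × 10^8 m² × 7.15 m) = 0.04616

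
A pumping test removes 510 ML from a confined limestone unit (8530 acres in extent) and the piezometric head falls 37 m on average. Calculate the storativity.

S ≈ 4 × 10^-4

A = 8530 acres = 3.452 × 10^7 m²
ΔV = 510 ML = 5.1 × 10^5 m³
S = ΔV / (A × Δh) = 5.1 × 10^5 m³ / (3.452 × 10^7 m² × 37 m) = 3.993 × 10^-4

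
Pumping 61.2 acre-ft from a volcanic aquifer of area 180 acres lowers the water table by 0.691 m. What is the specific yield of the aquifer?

A = 180 acres = 7.284 × 10^5 m²
ΔV = 61.2 acre-ft = 75490 m³
Sy = ΔV / (A × Δh) = 75490 m³ / (7.284 × 10^5 m² × 0.691 m) = 0.15

Sy ≈ 0.15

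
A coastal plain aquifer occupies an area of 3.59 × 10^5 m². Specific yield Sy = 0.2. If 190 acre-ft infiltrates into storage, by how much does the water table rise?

Δh ≈ 3.26 m

ΔV = 190 acre-ft = 2.344 × 10^5 m³
Δh = ΔV / (Sy × A) = 2.344 × 10^5 m³ / (0.2 × 3.59 × 10^5 m²) = 3.264 m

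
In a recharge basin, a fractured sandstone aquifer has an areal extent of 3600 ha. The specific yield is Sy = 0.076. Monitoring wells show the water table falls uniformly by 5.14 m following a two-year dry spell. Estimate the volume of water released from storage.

ΔV ≈ 1.41 × 10^7 m³

A = 3600 ha = 3.6 × 10^7 m²
ΔV = Sy × A × Δh = 0.076 × 3.6 × 10^7 m² × 5.14 m = 1.406 × 10^7 m³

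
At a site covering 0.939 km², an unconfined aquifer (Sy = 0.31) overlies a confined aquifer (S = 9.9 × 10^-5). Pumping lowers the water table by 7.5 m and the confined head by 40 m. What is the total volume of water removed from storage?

A = 0.939 km² = 9.39 × 10^5 m²
Unconfined: ΔV_u = Sy × A × Δh_u = 0.31 × 9.39 × 10^5 × 7.5 = 2.183 × 10^6 m³
Confined: ΔV_c = S × A × Δh_c = 9.9 × 10^-5 × 9.39 × 10^5 × 40 = 3718 m³
Total ΔV = 2.183 × 10^6 + 3718 = 2.187 × 10^6 m³

ΔV ≈ 2.19 × 10^6 m³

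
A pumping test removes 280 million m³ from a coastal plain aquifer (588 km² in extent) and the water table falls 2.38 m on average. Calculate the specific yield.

Sy ≈ 0.2

A = 588 km² = 5.88 × 10^8 m²
ΔV = 280 million m³ = 2.8 × 10^8 m³
Sy = ΔV / (A × Δh) = 2.8 × 10^8 m³ / (5.88 × 10^8 m² × 2.38 m) = 0.2001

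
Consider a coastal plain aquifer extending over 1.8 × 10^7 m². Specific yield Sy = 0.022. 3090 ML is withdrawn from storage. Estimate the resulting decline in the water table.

ΔV = 3090 ML = 3.09 × 10^6 m³
Δh = ΔV / (Sy × A) = 3.09 × 10^6 m³ / (0.022 × 1.8 × 10^7 m²) = 7.803 m

Δh ≈ 7.8 m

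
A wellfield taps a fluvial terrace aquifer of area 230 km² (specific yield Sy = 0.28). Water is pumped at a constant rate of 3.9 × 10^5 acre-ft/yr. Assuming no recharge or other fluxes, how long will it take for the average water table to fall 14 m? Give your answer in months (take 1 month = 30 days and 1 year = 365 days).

A = 230 km² = 2.3 × 10^8 m²
ΔV = Sy × A × Δh = 0.28 × 2.3 × 10^8 × 14 = 9.016 × 10^8 m³
Q = 3.9 × 10^5 acre-ft/yr = 1.318 × 10^6 m³/d
t = ΔV / Q = 9.016 × 10^8 m³ / 1.318 × 10^6 m³/d = 684.1 d
t = 684.1 d ≈ 22.8 months

t ≈ 22.8 months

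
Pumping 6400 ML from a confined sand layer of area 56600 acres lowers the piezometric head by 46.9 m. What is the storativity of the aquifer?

A = 56600 acres = 2.291 × 10^8 m²
ΔV = 6400 ML = 6.4 × 10^6 m³
S = ΔV / (A × Δh) = 6.4 × 10^6 m³ / (2.291 × 10^8 m² × 46.9 m) = 5.958 × 10^-4

S ≈ 6 × 10^-4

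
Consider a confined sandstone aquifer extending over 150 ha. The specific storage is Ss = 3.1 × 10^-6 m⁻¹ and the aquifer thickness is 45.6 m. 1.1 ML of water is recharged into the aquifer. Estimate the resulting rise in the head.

Δh ≈ 5.19 m

S = Ss × b = 3.1 × 10^-6 m⁻¹ × 45.6 m = 1.414 × 10^-4
A = 150 ha = 1.5 × 10^6 m²
ΔV = 1.1 ML = 1100 m³
Δh = ΔV / (S × A) = 1100 m³ / (1.414 × 10^-4 × 1.5 × 10^6 m²) = 5.188 m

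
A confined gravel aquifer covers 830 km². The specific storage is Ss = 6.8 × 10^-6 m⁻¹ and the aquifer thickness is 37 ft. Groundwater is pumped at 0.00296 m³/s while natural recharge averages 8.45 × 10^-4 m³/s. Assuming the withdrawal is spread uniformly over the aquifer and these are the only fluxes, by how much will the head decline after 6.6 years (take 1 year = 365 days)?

b = 37 ft = 11.28 m
S = Ss × b = 6.8 × 10^-6 m⁻¹ × 11.28 m = 7.669 × 10^-5
A = 830 km² = 8.3 × 10^8 m²
Net abstraction = 0.00296 − 8.45 × 10^-4 = 0.002115 m³/s
Q_net = 0.002115 m³/s = 182.7 m³/d
t = 6.6 years = 2409 d
ΔV = Q × t = 182.7 m³/d × 2409 d = 4.402 × 10^5 m³
Δh = ΔV / (S × A) = 4.402 × 10^5 / (7.669 × 10^-5 × 8.3 × 10^8) = 6.916 m

Δh ≈ 6.92 m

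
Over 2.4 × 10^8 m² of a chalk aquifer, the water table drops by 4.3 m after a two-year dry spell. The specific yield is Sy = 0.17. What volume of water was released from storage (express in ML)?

ΔV ≈ 1.75 × 10^5 ML

ΔV = Sy × A × Δh = 0.17 × 2.4 × 10^8 m² × 4.3 m = 1.754 × 10^8 m³
ΔV = 1.754 × 10^8 m³ = 1.754 × 10^5 ML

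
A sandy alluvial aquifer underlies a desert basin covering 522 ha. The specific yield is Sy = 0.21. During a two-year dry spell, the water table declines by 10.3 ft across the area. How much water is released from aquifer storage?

ΔV ≈ 3.44 × 10^6 m³

A = 522 ha = 5.22 × 10^6 m²
Δh = 10.3 ft = 3.139 m
ΔV = Sy × A × Δh = 0.21 × 5.22 × 10^6 m² × 3.139 m = 3.441 × 10^6 m³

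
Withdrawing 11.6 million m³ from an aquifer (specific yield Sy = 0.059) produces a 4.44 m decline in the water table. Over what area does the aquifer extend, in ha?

A ≈ 4430 ha

ΔV = 11.6 million m³ = 1.16 × 10^7 m³
A = ΔV / (Sy × Δh) = 1.16 × 10^7 / (0.059 × 4.44) = 4.428 × 10^7 m²
A = 4.428 × 10^7 m² = 4428 ha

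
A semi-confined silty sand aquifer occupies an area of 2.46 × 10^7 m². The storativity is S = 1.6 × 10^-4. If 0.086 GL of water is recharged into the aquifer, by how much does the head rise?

Δh ≈ 21.8 m

ΔV = 0.086 GL = 86000 m³
Δh = ΔV / (S × A) = 86000 m³ / (1.6 × 10^-4 × 2.46 × 10^7 m²) = 21.85 m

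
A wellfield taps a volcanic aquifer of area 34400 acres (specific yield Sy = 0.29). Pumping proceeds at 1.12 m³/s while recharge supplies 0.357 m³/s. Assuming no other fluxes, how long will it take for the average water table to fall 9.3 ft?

t ≈ 1740 days

A = 34400 acres = 1.392 × 10^8 m²
Δh = 9.3 ft = 2.835 m
ΔV = Sy × A × Δh = 0.29 × 1.392 × 10^8 × 2.835 = 1.144 × 10^8 m³
Net withdrawal = 1.12 − 0.357 = 0.763 m³/s = 65920 m³/d
t = ΔV / Q = 1.144 × 10^8 m³ / 65920 m³/d = 1736 d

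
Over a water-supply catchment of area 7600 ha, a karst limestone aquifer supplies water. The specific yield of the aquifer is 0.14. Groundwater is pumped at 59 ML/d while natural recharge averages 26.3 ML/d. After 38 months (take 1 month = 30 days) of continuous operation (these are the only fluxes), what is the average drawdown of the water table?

A = 7600 ha = 7.6 × 10^7 m²
Net abstraction = 59 − 26.3 = 32.7 ML/d
Q_net = 32.7 ML/d = 32700 m³/d
t = 38 months = 1140 d
ΔV = Q × t = 32700 m³/d × 1140 d = 3.728 × 10^7 m³
Δh = ΔV / (Sy × A) = 3.728 × 10^7 / (0.14 × 7.6 × 10^7) = 3.504 m

Δh ≈ 3.5 m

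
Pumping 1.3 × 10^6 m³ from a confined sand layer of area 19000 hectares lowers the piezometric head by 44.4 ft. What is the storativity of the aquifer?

A = 19000 hectares = 1.9 × 10^8 m²
Δh = 44.4 ft = 13.53 m
S = ΔV / (A × Δh) = 1.3 × 10^6 m³ / (1.9 × 10^8 m² × 13.53 m) = 5.056 × 10^-4

S ≈ 5.1 × 10^-4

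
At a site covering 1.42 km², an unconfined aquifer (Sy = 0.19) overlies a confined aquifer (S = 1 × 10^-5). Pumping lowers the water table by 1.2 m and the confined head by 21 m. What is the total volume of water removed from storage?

ΔV ≈ 3.24 × 10^5 m³

A = 1.42 km² = 1.42 × 10^6 m²
Unconfined: ΔV_u = Sy × A × Δh_u = 0.19 × 1.42 × 10^6 × 1.2 = 3.238 × 10^5 m³
Confined: ΔV_c = S × A × Δh_c = 1 × 10^-5 × 1.42 × 10^6 × 21 = 298.2 m³
Total ΔV = 3.238 × 10^5 + 298.2 = 3.241 × 10^5 m³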